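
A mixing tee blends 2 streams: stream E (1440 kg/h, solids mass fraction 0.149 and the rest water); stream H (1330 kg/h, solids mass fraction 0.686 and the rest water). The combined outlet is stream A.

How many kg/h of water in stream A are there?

water out = water in = 1440×0.851 + 1330×0.314 = 1643.1 kg/h.

1643 kg/h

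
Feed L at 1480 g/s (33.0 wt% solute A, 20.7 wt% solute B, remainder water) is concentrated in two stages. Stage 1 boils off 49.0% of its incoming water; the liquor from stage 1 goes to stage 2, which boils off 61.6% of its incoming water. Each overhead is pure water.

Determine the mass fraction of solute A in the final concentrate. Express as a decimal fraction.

0.526

water in feed = 1480×0.463 = 685.24 g/s.
After stage 1: water left = (1−0.490)×685.24 = 349.47; stream total = 1144.2 g/s.
After stage 2: water left = (1−0.616)×349.47 = 134.2; final concentrate = 928.96 g/s.
solute A fraction = 488.4/928.96 = 0.526.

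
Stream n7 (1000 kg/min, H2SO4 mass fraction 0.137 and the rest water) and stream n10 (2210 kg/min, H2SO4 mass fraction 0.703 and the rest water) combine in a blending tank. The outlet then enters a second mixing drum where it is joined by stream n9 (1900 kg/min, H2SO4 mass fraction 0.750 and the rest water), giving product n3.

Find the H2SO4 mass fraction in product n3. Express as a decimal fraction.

0.610

Overall, product flow = 5110 kg/min.
H2SO4 in = 1000×0.137 + 2210×0.703 + 1900×0.750 = 3115.6 kg/min.
H2SO4 fraction in n3 = 0.610.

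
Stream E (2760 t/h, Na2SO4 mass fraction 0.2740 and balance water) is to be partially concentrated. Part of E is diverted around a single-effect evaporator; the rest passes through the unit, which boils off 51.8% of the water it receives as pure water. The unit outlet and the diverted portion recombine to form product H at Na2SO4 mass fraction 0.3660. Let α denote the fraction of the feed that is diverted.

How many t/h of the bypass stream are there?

All 2760×0.274 = 756.24 t/h of Na2SO4 reaches H, so H = 756.24/0.366 = 2066.2 t/h and vapour = 693.77 t/h.
The evaporator receives (1−α)·2760 of feed at 0.726 water and removes 0.518 of that water:
0.518×0.726×(1−α)×2760 = 693.77
(1−α) = 693.77/1037.9 = 0.6684;  α = 0.3316.
Bypass flow = 0.3316×2760 = 915.2 t/h.

915.2 t/h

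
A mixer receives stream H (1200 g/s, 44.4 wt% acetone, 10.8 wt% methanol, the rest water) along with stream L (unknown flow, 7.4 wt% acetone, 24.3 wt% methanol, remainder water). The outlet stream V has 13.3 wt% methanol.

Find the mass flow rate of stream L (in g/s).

272.7 g/s

Let L be the unknown flow. Total out = 1200 + L.
methanol balance: 129.6 + 0.243·L = 0.133·(1200 + L)
(0.243 − 0.133)·L = 0.133×1200 − 129.6 = 30
L = 30 / 0.110 = 272.73 g/s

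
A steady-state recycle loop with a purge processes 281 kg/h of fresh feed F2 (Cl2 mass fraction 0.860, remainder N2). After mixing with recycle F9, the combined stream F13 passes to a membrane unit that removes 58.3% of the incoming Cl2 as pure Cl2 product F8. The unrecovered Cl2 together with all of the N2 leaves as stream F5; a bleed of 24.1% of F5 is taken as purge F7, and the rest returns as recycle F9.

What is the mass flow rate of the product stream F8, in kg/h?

206.1 kg/h

Cl2 in F13: m_A = 281×0.860 + (1−0.241)·(1−0.583)·m_A, so m_A = 241.66/0.6835 = 353.56 kg/h.
Product F8 = 0.583×353.56 = 206.13 kg/h.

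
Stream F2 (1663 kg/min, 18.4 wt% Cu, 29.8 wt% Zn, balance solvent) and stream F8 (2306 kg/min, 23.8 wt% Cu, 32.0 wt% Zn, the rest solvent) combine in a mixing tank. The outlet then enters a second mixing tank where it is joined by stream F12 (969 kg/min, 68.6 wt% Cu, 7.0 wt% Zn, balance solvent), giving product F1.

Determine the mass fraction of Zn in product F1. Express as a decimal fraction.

Overall, product flow = 4938 kg/min.
Zn in = 1663×0.298 + 2306×0.320 + 969×0.070 = 1301.3 kg/min.
Zn fraction in F1 = 0.2635.

0.2635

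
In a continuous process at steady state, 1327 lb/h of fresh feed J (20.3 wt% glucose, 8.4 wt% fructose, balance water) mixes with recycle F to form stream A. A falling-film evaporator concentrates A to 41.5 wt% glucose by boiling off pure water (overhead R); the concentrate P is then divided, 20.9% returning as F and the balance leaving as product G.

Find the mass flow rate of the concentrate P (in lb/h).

Overall glucose balance (none leaves overhead): glucose in fresh feed = glucose in product, i.e. 1327×0.203 = (1−0.209)·P·0.415.
P = 269.38/(0.415×0.791) = 820.62 lb/h.

820.6 lb/h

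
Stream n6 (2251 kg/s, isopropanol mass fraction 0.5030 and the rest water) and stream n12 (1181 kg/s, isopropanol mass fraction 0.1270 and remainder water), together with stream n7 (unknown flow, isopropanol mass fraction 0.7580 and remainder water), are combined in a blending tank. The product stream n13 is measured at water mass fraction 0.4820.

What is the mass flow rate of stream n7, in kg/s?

Let n7 be the unknown flow. Total out = 3432 + n7.
water balance: 2149.8 + 0.242·n7 = 0.482·(3432 + n7)
(0.242 − 0.482)·n7 = 0.482×3432 − 2149.8 = -495.54
n7 = -495.54 / -0.240 = 2064.7 kg/s

2065 kg/s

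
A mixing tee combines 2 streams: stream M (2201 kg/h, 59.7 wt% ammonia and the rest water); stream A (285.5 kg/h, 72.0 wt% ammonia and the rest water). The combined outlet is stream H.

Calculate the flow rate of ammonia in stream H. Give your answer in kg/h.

ammonia out = ammonia in = 2201×0.597 + 285.5×0.720 = 1519.6 kg/h.

1520 kg/h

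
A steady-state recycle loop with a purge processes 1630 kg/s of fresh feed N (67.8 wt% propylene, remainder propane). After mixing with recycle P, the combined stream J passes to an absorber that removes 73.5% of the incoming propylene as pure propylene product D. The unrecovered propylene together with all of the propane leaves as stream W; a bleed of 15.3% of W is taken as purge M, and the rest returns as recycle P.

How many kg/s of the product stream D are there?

1047 kg/s

propylene in J: m_A = 1630×0.678 + (1−0.153)·(1−0.735)·m_A, so m_A = 1105.1/0.7755 = 1425 kg/s.
Product D = 0.735×1425 = 1047.4 kg/s.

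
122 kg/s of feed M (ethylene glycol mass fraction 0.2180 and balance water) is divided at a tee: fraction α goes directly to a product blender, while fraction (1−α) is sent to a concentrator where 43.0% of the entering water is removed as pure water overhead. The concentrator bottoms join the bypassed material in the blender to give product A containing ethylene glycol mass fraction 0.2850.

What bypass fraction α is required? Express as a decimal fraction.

All 122×0.218 = 26.596 kg/s of ethylene glycol reaches A, so A = 26.596/0.285 = 93.319 kg/s and vapour = 28.681 kg/s.
The evaporator receives (1−α)·122 of feed at 0.782 water and removes 0.430 of that water:
0.430×0.782×(1−α)×122 = 28.681
(1−α) = 28.681/41.024 = 0.6991;  α = 0.3009.

0.301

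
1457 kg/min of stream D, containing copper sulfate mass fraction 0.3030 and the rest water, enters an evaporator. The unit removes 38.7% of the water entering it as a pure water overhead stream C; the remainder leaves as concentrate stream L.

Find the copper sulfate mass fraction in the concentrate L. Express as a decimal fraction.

0.4149

copper sulfate is not removed: 1457×0.303 = 441.47 kg/min of copper sulfate enters L.
water entering = 1457×0.697 = 1015.5 kg/min; overhead removed = 0.387×1015.5 = 393.01 kg/min.
Concentrate = 1457 − 393.01 = 1064 kg/min.
Mass fraction = 441.47/1064 = 0.4149.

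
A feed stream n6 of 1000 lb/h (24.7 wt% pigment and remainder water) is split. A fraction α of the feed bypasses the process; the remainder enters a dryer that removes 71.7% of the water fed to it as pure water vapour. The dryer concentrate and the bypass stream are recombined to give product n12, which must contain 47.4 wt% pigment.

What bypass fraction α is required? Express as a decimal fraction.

All 1000×0.247 = 247 lb/h of pigment reaches n12, so n12 = 247/0.474 = 521.1 lb/h and vapour = 478.9 lb/h.
The evaporator receives (1−α)·1000 of feed at 0.753 water and removes 0.717 of that water:
0.717×0.753×(1−α)×1000 = 478.9
(1−α) = 478.9/539.9 = 0.8870;  α = 0.1130.

0.113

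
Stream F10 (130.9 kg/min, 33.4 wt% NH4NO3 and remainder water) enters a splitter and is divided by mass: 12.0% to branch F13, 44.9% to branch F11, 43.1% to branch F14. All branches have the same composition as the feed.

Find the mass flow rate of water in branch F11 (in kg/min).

Branch F11 total = 0.449×130.9 = 58.774 kg/min.
water in F11 = 0.666×58.774 = 39.144 kg/min.

39.14 kg/min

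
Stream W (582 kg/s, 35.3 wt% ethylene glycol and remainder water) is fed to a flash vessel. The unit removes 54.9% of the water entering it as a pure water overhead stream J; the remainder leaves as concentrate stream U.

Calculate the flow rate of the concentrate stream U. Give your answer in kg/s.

water entering = 582×0.647 = 376.55 kg/s; overhead removed = 0.549×376.55 = 206.73 kg/s.
Concentrate = 582 − 206.73 = 375.27 kg/s.

375.3 kg/s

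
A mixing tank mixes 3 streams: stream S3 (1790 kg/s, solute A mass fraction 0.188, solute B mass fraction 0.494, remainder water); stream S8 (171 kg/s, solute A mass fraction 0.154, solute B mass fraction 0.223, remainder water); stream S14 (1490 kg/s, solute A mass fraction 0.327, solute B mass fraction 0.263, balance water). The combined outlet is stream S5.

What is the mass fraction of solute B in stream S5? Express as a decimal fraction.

Total flow out = 1790 + 171 + 1490 = 3451 kg/s.
solute B in = 1790×0.494 + 171×0.223 + 1490×0.263 = 1314.3 kg/s.
solute B mass fraction in S5 = 1314.3/3451 = 0.381.

0.381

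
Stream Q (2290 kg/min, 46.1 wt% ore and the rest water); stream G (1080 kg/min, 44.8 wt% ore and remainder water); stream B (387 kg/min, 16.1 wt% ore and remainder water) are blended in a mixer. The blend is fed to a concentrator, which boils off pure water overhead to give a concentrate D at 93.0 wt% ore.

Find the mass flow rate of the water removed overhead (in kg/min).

2035 kg/min

ore entering = 2290×0.461 + 1080×0.448 + 387×0.161 = 1601.8 kg/min.
All ore reports to D, so D = 1601.8/0.930 = 1722.4 kg/min.
Total feed = 3757 kg/min; overhead = 3757 − 1722.4 = 2034.6 kg/min.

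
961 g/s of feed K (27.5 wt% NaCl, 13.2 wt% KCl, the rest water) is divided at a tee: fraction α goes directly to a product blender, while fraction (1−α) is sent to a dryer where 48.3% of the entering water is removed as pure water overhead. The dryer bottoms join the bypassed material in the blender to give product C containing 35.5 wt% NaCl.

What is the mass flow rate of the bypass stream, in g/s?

All 961×0.275 = 264.28 g/s of NaCl reaches C, so C = 264.28/0.355 = 744.44 g/s and vapour = 216.56 g/s.
The evaporator receives (1−α)·961 of feed at 0.593 water and removes 0.483 of that water:
0.483×0.593×(1−α)×961 = 216.56
(1−α) = 216.56/275.25 = 0.7868;  α = 0.2132.
Bypass flow = 0.2132×961 = 204.89 g/s.

204.9 g/s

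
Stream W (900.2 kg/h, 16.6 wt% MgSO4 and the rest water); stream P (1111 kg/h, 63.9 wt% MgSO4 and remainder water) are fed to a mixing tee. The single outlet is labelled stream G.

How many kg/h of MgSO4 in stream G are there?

859.4 kg/h

MgSO4 out = MgSO4 in = 900.2×0.166 + 1111×0.639 = 859.36 kg/h.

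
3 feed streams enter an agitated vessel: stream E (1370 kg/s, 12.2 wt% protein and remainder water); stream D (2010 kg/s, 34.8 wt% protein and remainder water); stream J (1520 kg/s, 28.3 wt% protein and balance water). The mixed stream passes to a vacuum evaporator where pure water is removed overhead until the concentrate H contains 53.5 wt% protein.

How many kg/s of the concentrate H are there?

2424 kg/s

protein entering = 1370×0.122 + 2010×0.348 + 1520×0.283 = 1296.8 kg/s.
All protein reports to H, so H = 1296.8/0.535 = 2423.9 kg/s.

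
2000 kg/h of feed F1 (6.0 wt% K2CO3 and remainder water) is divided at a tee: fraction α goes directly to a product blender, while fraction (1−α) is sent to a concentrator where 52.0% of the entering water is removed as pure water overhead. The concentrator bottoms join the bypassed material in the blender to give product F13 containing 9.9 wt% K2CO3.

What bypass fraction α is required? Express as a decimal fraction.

0.194

All 2000×0.060 = 120 kg/h of K2CO3 reaches F13, so F13 = 120/0.099 = 1212.1 kg/h and vapour = 787.88 kg/h.
The evaporator receives (1−α)·2000 of feed at 0.940 water and removes 0.520 of that water:
0.520×0.940×(1−α)×2000 = 787.88
(1−α) = 787.88/977.6 = 0.8059;  α = 0.1941.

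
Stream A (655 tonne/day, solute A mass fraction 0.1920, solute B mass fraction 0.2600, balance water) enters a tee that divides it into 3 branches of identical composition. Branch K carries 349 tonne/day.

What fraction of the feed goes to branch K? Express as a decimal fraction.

Fraction to K = 349/655 = 0.5328.

0.533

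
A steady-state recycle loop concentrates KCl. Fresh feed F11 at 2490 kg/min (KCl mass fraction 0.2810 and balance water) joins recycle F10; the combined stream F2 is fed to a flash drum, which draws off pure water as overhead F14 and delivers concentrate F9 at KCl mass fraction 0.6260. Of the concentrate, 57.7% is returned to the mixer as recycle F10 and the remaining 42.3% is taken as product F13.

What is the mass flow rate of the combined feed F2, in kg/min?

Overall KCl balance (none leaves overhead): KCl in fresh feed = KCl in product, i.e. 2490×0.281 = (1−0.577)·F9·0.626.
F9 = 699.69/(0.626×0.423) = 2642.4 kg/min.
Recycle F10 = 0.577×2642.4 = 1524.6 kg/min.
Combined feed F2 = 2490 + 1524.6 = 4014.6 kg/min.

4015 kg/min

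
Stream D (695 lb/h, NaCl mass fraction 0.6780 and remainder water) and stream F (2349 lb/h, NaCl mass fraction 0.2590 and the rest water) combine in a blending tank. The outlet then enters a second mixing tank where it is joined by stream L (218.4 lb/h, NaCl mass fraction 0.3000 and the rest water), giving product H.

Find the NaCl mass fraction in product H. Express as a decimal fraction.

Overall, product flow = 3262.4 lb/h.
NaCl in = 695×0.678 + 2349×0.259 + 218.4×0.300 = 1145.1 lb/h.
NaCl fraction in H = 0.3510.

0.3510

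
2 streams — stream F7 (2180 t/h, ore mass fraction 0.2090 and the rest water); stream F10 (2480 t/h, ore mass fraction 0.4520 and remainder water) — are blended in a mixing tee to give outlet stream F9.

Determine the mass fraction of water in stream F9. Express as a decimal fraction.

Total flow out = 2180 + 2480 = 4660 t/h.
water in = 2180×0.791 + 2480×0.548 = 3083.4 t/h.
water mass fraction in F9 = 3083.4/4660 = 0.6617.

0.6617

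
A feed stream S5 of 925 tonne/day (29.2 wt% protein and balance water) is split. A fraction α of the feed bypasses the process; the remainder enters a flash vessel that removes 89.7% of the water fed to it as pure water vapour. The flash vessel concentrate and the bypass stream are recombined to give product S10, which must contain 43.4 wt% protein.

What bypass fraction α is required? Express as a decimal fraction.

All 925×0.292 = 270.1 tonne/day of protein reaches S10, so S10 = 270.1/0.434 = 622.35 tonne/day and vapour = 302.65 tonne/day.
The evaporator receives (1−α)·925 of feed at 0.708 water and removes 0.897 of that water:
0.897×0.708×(1−α)×925 = 302.65
(1−α) = 302.65/587.45 = 0.5152;  α = 0.4848.

0.485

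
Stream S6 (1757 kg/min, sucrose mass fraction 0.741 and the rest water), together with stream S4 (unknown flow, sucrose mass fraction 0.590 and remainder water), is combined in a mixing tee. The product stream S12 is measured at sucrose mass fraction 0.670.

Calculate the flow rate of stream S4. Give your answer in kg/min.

1559 kg/min

Let S4 be the unknown flow. Total out = 1757 + S4.
sucrose balance: 1301.9 + 0.590·S4 = 0.670·(1757 + S4)
(0.590 − 0.670)·S4 = 0.670×1757 − 1301.9 = -124.75
S4 = -124.75 / -0.080 = 1559.3 kg/min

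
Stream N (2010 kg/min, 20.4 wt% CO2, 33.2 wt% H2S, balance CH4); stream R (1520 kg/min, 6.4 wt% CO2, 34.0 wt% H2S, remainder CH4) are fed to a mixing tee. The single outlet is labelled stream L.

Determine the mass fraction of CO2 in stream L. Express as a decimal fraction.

Total flow out = 2010 + 1520 = 3530 kg/min.
CO2 in = 2010×0.204 + 1520×0.064 = 507.32 kg/min.
CO2 mass fraction in L = 507.32/3530 = 0.144.

0.144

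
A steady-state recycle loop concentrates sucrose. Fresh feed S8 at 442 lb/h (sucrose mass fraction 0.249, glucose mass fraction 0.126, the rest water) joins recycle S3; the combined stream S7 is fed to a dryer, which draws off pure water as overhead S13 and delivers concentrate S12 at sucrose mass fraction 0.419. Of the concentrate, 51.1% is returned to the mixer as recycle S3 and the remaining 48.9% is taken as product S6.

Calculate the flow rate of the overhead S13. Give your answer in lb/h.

Overall sucrose balance (none leaves overhead): sucrose in fresh feed = sucrose in product, i.e. 442×0.249 = (1−0.511)·S12·0.419.
S12 = 110.06/(0.419×0.489) = 537.15 lb/h.
Recycle S3 = 0.511×537.15 = 274.49 lb/h.
Combined feed S7 = 442 + 274.49 = 716.49 lb/h.
Overhead S13 = S7 − S12 = 716.49 − 537.15 = 179.33 lb/h.

179.3 lb/h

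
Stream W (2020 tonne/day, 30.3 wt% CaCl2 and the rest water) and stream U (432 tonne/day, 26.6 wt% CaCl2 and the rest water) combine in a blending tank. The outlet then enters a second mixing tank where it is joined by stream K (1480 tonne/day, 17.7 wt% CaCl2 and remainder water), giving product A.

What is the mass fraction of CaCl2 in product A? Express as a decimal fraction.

0.252

Overall, product flow = 3932 tonne/day.
CaCl2 in = 2020×0.303 + 432×0.266 + 1480×0.177 = 988.93 tonne/day.
CaCl2 fraction in A = 0.252.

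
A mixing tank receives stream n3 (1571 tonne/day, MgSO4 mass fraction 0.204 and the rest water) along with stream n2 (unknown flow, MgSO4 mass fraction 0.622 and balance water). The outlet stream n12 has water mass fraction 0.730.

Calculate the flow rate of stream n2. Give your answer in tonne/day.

Let n2 be the unknown flow. Total out = 1571 + n2.
water balance: 1250.5 + 0.378·n2 = 0.730·(1571 + n2)
(0.378 − 0.730)·n2 = 0.730×1571 − 1250.5 = -103.69
n2 = -103.69 / -0.352 = 294.56 tonne/day

294.6 tonne/day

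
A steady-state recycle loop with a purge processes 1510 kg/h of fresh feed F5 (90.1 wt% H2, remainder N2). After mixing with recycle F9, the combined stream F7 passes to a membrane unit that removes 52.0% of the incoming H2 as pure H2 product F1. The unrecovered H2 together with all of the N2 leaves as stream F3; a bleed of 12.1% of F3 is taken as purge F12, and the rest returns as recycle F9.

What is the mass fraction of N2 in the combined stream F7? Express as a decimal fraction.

N2 enters only via F5 and leaves only via the purge: 1510×0.099 = 0.121×(N2 in F3), and the membrane unit passes all N2, so N2 in F7 = N2 in F3 = 1235.5 kg/h.
H2 in F7: m_A = 1510×0.901 + (1−0.121)·(1−0.520)·m_A, so m_A = 1360.5/0.5781 = 2353.5 kg/h.
F7 = 2353.5 + 1235.5 = 3589 kg/h.
N2 fraction in F7 = 1235.5/3589 = 0.3442.

0.3442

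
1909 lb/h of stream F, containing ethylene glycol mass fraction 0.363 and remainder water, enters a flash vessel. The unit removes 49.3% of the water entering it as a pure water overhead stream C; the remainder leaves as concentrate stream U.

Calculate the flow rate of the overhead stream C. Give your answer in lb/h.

water entering = 1909×0.637 = 1216 lb/h; overhead removed = 0.493×1216 = 599.5 lb/h.

599.5 lb/h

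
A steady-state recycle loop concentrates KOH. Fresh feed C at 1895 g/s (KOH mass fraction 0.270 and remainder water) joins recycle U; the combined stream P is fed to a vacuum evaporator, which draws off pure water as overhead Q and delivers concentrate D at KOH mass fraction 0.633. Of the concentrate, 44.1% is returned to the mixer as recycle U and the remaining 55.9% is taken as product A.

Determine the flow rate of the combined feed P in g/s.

Overall KOH balance (none leaves overhead): KOH in fresh feed = KOH in product, i.e. 1895×0.270 = (1−0.441)·D·0.633.
D = 511.65/(0.633×0.559) = 1446 g/s.
Recycle U = 0.441×1446 = 637.67 g/s.
Combined feed P = 1895 + 637.67 = 2532.7 g/s.

2533 g/s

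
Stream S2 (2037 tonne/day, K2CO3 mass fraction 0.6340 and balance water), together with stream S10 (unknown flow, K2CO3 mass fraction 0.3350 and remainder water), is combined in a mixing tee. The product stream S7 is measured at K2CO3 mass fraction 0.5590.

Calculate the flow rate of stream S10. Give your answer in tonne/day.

682 tonne/day

Let S10 be the unknown flow. Total out = 2037 + S10.
K2CO3 balance: 1291.5 + 0.335·S10 = 0.559·(2037 + S10)
(0.335 − 0.559)·S10 = 0.559×2037 − 1291.5 = -152.77
S10 = -152.77 / -0.224 = 682.03 tonne/day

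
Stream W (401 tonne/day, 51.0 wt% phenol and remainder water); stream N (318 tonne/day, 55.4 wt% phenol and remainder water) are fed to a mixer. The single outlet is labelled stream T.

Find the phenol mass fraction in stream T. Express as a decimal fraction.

Total flow out = 401 + 318 = 719 tonne/day.
phenol in = 401×0.510 + 318×0.554 = 380.68 tonne/day.
phenol mass fraction in T = 380.68/719 = 0.529.

0.529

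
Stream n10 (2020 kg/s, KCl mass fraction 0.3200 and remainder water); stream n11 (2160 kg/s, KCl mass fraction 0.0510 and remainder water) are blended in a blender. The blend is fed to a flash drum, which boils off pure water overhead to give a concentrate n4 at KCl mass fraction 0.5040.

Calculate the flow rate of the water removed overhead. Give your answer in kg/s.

2679 kg/s

KCl entering = 2020×0.320 + 2160×0.051 = 756.56 kg/s.
All KCl reports to n4, so n4 = 756.56/0.504 = 1501.1 kg/s.
Total feed = 4180 kg/s; overhead = 4180 − 1501.1 = 2678.9 kg/s.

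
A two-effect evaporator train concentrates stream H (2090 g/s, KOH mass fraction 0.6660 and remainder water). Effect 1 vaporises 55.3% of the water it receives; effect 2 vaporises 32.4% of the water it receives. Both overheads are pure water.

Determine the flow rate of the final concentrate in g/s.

1603 g/s

water in feed = 2090×0.334 = 698.06 g/s.
After stage 1: water left = (1−0.553)×698.06 = 312.03; stream total = 1704 g/s.
After stage 2: water left = (1−0.324)×312.03 = 210.93; final concentrate = 1602.9 g/s.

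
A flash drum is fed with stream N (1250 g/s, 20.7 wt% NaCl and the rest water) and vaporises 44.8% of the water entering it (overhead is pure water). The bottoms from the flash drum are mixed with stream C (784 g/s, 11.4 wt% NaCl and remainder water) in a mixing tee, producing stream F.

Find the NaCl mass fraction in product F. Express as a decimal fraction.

0.219

Vapour removed = 0.448×0.793×1250 = 444.08 g/s; concentrate = 805.92 g/s.
NaCl reaching the mixer = 258.75 (from concentrate) + 784×0.114 = 348.13 g/s.
Product flow = 805.92 + 784 = 1589.9 g/s; NaCl fraction = 0.219.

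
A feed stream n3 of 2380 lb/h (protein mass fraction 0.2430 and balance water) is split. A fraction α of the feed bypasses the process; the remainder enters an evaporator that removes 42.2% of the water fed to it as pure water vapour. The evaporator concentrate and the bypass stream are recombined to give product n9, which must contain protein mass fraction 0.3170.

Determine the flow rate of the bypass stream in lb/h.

640.8 lb/h

All 2380×0.243 = 578.34 lb/h of protein reaches n9, so n9 = 578.34/0.317 = 1824.4 lb/h and vapour = 555.58 lb/h.
The evaporator receives (1−α)·2380 of feed at 0.757 water and removes 0.422 of that water:
0.422×0.757×(1−α)×2380 = 555.58
(1−α) = 555.58/760.3 = 0.7307;  α = 0.2693.
Bypass flow = 0.2693×2380 = 640.83 lb/h.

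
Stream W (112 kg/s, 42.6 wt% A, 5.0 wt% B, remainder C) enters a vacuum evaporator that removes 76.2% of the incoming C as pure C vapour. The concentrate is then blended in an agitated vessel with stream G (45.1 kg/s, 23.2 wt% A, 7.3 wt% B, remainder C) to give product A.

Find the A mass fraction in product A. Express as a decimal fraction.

Vapour removed = 0.762×0.524×112 = 44.72 kg/s; concentrate = 67.28 kg/s.
A reaching the mixer = 47.712 (from concentrate) + 45.1×0.232 = 58.175 kg/s.
Product flow = 67.28 + 45.1 = 112.38 kg/s; A fraction = 0.518.

0.518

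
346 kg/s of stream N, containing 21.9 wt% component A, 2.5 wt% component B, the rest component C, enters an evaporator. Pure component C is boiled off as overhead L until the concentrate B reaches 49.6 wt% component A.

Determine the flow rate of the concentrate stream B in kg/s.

152.8 kg/s

component A is conserved: 346×0.219 = 75.774 kg/s all reports to the concentrate.
Concentrate = 75.774/(target fraction) = 152.77 kg/s.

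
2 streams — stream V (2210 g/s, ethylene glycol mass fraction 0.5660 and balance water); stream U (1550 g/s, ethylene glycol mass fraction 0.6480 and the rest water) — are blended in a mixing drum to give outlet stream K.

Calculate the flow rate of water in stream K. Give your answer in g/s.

1505 g/s

water out = water in = 2210×0.434 + 1550×0.352 = 1504.7 g/s.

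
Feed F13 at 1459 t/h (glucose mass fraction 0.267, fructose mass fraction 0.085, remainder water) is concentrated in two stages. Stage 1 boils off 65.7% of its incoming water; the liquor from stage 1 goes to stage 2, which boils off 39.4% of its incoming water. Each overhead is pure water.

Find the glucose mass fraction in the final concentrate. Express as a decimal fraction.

0.549

water in feed = 1459×0.648 = 945.43 t/h.
After stage 1: water left = (1−0.657)×945.43 = 324.28; stream total = 837.85 t/h.
After stage 2: water left = (1−0.394)×324.28 = 196.52; final concentrate = 710.08 t/h.
glucose fraction = 389.55/710.08 = 0.549.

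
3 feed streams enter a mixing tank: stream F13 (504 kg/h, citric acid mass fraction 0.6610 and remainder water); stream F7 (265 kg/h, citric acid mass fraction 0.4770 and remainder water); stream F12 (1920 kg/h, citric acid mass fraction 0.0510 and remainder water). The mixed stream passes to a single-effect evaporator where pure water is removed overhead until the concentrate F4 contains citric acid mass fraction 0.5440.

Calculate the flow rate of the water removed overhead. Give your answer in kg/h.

1664 kg/h

citric acid entering = 504×0.661 + 265×0.477 + 1920×0.051 = 557.47 kg/h.
All citric acid reports to F4, so F4 = 557.47/0.544 = 1024.8 kg/h.
Total feed = 2689 kg/h; overhead = 2689 − 1024.8 = 1664.2 kg/h.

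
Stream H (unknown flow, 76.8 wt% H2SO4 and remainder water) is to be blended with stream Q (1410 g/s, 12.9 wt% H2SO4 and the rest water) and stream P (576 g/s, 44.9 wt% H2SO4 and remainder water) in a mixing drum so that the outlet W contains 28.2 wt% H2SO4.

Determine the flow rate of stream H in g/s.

Let H be the unknown flow. Total out = 1986 + H.
H2SO4 balance: 440.51 + 0.768·H = 0.282·(1986 + H)
(0.768 − 0.282)·H = 0.282×1986 − 440.51 = 119.54
H = 119.54 / 0.486 = 245.96 g/s

246 g/s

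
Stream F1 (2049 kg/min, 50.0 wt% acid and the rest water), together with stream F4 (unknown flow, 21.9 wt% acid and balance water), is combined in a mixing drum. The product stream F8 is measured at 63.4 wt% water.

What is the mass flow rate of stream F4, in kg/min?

1868 kg/min

Let F4 be the unknown flow. Total out = 2049 + F4.
water balance: 1024.5 + 0.781·F4 = 0.634·(2049 + F4)
(0.781 − 0.634)·F4 = 0.634×2049 − 1024.5 = 274.57
F4 = 274.57 / 0.147 = 1867.8 kg/min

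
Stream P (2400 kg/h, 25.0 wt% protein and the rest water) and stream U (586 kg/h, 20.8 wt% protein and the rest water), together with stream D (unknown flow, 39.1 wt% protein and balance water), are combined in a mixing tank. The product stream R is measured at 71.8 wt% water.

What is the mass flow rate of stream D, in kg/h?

1102 kg/h

Let D be the unknown flow. Total out = 2986 + D.
water balance: 2264.1 + 0.609·D = 0.718·(2986 + D)
(0.609 − 0.718)·D = 0.718×2986 − 2264.1 = -120.16
D = -120.16 / -0.109 = 1102.4 kg/h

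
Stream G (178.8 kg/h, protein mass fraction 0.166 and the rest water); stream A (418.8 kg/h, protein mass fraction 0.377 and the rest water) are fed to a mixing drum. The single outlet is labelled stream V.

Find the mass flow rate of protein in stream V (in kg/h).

187.6 kg/h

protein out = protein in = 178.8×0.166 + 418.8×0.377 = 187.57 kg/h.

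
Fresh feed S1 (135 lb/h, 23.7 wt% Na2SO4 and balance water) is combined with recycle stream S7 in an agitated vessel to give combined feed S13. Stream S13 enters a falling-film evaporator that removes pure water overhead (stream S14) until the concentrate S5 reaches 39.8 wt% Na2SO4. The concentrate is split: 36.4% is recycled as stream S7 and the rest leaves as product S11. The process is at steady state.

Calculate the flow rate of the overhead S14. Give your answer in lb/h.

54.61 lb/h

Overall Na2SO4 balance (none leaves overhead): Na2SO4 in fresh feed = Na2SO4 in product, i.e. 135×0.237 = (1−0.364)·S5·0.398.
S5 = 31.995/(0.398×0.636) = 126.4 lb/h.
Recycle S7 = 0.364×126.4 = 46.009 lb/h.
Combined feed S13 = 135 + 46.009 = 181.01 lb/h.
Overhead S14 = S13 − S5 = 181.01 − 126.4 = 54.611 lb/h.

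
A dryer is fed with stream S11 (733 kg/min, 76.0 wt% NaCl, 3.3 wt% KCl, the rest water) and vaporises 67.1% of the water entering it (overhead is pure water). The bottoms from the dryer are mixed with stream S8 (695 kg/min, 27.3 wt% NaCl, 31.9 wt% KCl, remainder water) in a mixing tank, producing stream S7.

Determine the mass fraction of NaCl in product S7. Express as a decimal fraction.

0.5631

Vapour removed = 0.671×0.207×733 = 101.81 kg/min; concentrate = 631.19 kg/min.
NaCl reaching the mixer = 557.08 (from concentrate) + 695×0.273 = 746.82 kg/min.
Product flow = 631.19 + 695 = 1326.2 kg/min; NaCl fraction = 0.5631.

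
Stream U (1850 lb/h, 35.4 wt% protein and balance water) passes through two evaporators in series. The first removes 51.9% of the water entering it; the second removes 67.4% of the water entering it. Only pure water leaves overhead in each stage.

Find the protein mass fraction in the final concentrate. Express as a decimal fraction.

water in feed = 1850×0.646 = 1195.1 lb/h.
After stage 1: water left = (1−0.519)×1195.1 = 574.84; stream total = 1229.7 lb/h.
After stage 2: water left = (1−0.674)×574.84 = 187.4; final concentrate = 842.3 lb/h.
protein fraction = 654.9/842.3 = 0.7775.

0.7775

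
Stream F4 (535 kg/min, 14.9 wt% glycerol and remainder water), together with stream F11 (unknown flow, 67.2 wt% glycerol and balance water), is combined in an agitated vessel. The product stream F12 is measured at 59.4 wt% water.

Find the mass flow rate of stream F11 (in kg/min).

516.9 kg/min

Let F11 be the unknown flow. Total out = 535 + F11.
water balance: 455.28 + 0.328·F11 = 0.594·(535 + F11)
(0.328 − 0.594)·F11 = 0.594×535 − 455.28 = -137.5
F11 = -137.5 / -0.266 = 516.9 kg/min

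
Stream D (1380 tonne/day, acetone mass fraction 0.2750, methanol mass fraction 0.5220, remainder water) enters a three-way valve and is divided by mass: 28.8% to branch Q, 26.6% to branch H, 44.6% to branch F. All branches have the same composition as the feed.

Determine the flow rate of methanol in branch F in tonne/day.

Branch F total = 0.446×1380 = 615.48 tonne/day.
methanol in F = 0.522×615.48 = 321.28 tonne/day.

321.3 tonne/day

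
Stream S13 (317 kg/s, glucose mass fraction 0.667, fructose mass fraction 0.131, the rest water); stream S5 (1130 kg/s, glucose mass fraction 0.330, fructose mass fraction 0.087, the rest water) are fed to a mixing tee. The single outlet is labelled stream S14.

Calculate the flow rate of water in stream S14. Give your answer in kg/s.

722.8 kg/s

water out = water in = 317×0.202 + 1130×0.583 = 722.82 kg/s.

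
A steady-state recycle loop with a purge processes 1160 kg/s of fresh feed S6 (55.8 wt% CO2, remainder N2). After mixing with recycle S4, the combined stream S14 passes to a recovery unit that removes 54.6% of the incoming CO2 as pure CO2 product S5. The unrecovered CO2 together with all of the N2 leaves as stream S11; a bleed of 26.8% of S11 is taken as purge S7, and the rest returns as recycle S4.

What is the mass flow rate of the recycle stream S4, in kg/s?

N2 enters only via S6 and leaves only via the purge: 1160×0.442 = 0.268×(N2 in S11), and the recovery unit passes all N2, so N2 in S14 = N2 in S11 = 1913.1 kg/s.
CO2 in S14: m_A = 1160×0.558 + (1−0.268)·(1−0.546)·m_A, so m_A = 647.28/0.6677 = 969.46 kg/s.
S11 = (1−0.546)×969.46 + 1913.1 = 2353.3 kg/s.
Recycle S4 = (1−0.268)×2353.3 = 1722.6 kg/s.

1723 kg/s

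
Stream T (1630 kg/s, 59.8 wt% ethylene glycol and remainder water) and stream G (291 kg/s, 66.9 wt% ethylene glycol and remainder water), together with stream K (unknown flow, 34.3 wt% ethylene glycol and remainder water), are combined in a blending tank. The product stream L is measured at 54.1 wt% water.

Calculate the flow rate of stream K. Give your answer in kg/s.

2480 kg/s

Let K be the unknown flow. Total out = 1921 + K.
water balance: 751.58 + 0.657·K = 0.541·(1921 + K)
(0.657 − 0.541)·K = 0.541×1921 − 751.58 = 287.68
K = 287.68 / 0.116 = 2480 kg/s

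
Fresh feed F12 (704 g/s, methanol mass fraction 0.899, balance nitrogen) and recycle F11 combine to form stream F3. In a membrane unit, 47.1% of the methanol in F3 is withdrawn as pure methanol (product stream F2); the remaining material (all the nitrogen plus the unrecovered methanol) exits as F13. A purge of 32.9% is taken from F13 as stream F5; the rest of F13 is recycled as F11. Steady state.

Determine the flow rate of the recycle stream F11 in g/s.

nitrogen enters only via F12 and leaves only via the purge: 704×0.101 = 0.329×(nitrogen in F13), and the membrane unit passes all nitrogen, so nitrogen in F3 = nitrogen in F13 = 216.12 g/s.
methanol in F3: m_A = 704×0.899 + (1−0.329)·(1−0.471)·m_A, so m_A = 632.9/0.6450 = 981.17 g/s.
F13 = (1−0.471)×981.17 + 216.12 = 735.16 g/s.
Recycle F11 = (1−0.329)×735.16 = 493.29 g/s.

493.3 g/s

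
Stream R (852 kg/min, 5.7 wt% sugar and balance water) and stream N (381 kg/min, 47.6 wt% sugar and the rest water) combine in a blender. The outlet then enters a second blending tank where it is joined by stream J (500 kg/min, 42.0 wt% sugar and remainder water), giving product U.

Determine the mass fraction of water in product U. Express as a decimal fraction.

Overall, product flow = 1733 kg/min.
water in = 852×0.943 + 381×0.524 + 500×0.580 = 1293.1 kg/min.
water fraction in U = 0.7462.

0.7462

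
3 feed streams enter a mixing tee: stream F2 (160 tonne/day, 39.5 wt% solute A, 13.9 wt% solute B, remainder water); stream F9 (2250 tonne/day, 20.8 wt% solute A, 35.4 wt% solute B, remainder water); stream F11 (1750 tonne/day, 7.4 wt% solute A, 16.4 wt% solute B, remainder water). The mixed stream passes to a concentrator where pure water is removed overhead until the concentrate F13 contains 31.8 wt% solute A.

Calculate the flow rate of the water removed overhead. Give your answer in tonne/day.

2082 tonne/day

solute A entering = 160×0.395 + 2250×0.208 + 1750×0.074 = 660.7 tonne/day.
All solute A reports to F13, so F13 = 660.7/0.318 = 2077.7 tonne/day.
Total feed = 4160 tonne/day; overhead = 4160 − 2077.7 = 2082.3 tonne/day.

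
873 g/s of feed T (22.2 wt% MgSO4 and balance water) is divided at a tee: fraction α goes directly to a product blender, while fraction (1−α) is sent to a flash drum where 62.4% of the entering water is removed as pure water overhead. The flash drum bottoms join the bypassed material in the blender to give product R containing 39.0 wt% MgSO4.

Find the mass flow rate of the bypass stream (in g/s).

98.37 g/s

All 873×0.222 = 193.81 g/s of MgSO4 reaches R, so R = 193.81/0.390 = 496.94 g/s and vapour = 376.06 g/s.
The evaporator receives (1−α)·873 of feed at 0.778 water and removes 0.624 of that water:
0.624×0.778×(1−α)×873 = 376.06
(1−α) = 376.06/423.82 = 0.8873;  α = 0.1127.
Bypass flow = 0.1127×873 = 98.369 g/s.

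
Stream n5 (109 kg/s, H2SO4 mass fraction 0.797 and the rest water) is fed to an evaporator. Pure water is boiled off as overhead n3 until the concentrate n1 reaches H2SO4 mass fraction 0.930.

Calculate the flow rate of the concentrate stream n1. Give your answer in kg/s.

H2SO4 is conserved: 109×0.797 = 86.873 kg/s all reports to the concentrate.
Concentrate = 86.873/(target fraction) = 93.412 kg/s.

93.41 kg/s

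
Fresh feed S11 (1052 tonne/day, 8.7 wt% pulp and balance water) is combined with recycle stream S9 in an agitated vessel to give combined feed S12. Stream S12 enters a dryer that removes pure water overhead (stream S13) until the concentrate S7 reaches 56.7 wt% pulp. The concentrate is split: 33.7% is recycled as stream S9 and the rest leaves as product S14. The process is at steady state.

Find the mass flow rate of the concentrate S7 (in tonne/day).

Overall pulp balance (none leaves overhead): pulp in fresh feed = pulp in product, i.e. 1052×0.087 = (1−0.337)·S7·0.567.
S7 = 91.524/(0.567×0.663) = 243.47 tonne/day.

243.5 tonne/day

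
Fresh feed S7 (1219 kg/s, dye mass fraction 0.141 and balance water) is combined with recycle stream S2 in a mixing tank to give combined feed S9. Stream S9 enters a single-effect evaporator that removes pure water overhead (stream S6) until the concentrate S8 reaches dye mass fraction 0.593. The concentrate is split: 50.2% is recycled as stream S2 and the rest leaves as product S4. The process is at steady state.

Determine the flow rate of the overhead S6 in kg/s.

Overall dye balance (none leaves overhead): dye in fresh feed = dye in product, i.e. 1219×0.141 = (1−0.502)·S8·0.593.
S8 = 171.88/(0.593×0.498) = 582.02 kg/s.
Recycle S2 = 0.502×582.02 = 292.17 kg/s.
Combined feed S9 = 1219 + 292.17 = 1511.2 kg/s.
Overhead S6 = S9 − S8 = 1511.2 − 582.02 = 929.15 kg/s.

929.2 kg/s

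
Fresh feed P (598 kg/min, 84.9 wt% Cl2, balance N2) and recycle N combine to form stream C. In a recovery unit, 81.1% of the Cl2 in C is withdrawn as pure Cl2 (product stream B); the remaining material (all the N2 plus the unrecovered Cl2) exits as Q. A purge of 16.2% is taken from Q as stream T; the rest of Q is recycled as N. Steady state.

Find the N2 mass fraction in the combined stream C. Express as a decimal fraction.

0.480

N2 enters only via P and leaves only via the purge: 598×0.151 = 0.162×(N2 in Q), and the recovery unit passes all N2, so N2 in C = N2 in Q = 557.4 kg/min.
Cl2 in C: m_A = 598×0.849 + (1−0.162)·(1−0.811)·m_A, so m_A = 507.7/0.8416 = 603.25 kg/min.
C = 603.25 + 557.4 = 1160.6 kg/min.
N2 fraction in C = 557.4/1160.6 = 0.480.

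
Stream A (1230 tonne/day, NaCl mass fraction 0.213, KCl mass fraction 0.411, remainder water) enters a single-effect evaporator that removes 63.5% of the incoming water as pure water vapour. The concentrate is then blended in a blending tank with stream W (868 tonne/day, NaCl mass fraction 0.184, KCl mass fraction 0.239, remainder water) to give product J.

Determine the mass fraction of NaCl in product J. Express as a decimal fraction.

Vapour removed = 0.635×0.376×1230 = 293.67 tonne/day; concentrate = 936.33 tonne/day.
NaCl reaching the mixer = 261.99 (from concentrate) + 868×0.184 = 421.7 tonne/day.
Product flow = 936.33 + 868 = 1804.3 tonne/day; NaCl fraction = 0.234.

0.234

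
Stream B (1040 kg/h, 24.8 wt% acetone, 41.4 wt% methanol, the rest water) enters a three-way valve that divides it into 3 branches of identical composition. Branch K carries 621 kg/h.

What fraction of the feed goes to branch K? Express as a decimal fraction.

0.597

Fraction to K = 621/1040 = 0.5971.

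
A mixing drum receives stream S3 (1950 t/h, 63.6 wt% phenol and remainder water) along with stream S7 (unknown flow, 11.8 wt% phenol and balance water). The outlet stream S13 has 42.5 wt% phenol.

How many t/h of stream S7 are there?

Let S7 be the unknown flow. Total out = 1950 + S7.
phenol balance: 1240.2 + 0.118·S7 = 0.425·(1950 + S7)
(0.118 − 0.425)·S7 = 0.425×1950 − 1240.2 = -411.45
S7 = -411.45 / -0.307 = 1340.2 t/h

1340 t/h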